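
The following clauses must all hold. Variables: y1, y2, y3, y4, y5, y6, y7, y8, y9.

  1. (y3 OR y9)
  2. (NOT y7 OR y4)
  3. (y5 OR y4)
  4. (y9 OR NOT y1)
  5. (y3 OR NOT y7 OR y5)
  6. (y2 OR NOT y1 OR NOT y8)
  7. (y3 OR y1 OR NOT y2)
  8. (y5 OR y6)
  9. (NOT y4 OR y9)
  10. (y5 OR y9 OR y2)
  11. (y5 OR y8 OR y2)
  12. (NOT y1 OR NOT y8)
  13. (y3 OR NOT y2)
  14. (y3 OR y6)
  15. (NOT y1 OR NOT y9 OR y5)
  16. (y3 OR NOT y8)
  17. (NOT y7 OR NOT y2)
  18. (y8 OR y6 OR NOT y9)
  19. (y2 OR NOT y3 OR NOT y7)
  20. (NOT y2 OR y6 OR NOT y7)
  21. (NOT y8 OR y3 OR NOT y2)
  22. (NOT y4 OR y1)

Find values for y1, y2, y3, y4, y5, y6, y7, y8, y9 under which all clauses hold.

y1 = T, y2 = F, y3 = F, y4 = T, y5 = T, y6 = T, y7 = T, y8 = F, y9 = T

y5 occurs only positively in the remaining clauses — set y5 = True.
y6 occurs only positively in the remaining clauses — set y6 = True.
Try y1 = True.
  then y9 is forced to True.
  then y8 is forced to False.
Branch on y2: take y2 = False.
For the remaining variables, y3 = False, y4 = True, y7 = True works.
Every clause has at least one true literal under this assignment.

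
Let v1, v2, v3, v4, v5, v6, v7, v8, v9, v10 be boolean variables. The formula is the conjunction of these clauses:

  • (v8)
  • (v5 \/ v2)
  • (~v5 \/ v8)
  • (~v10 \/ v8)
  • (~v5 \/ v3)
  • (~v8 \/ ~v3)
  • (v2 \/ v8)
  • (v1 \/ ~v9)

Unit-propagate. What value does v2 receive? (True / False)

True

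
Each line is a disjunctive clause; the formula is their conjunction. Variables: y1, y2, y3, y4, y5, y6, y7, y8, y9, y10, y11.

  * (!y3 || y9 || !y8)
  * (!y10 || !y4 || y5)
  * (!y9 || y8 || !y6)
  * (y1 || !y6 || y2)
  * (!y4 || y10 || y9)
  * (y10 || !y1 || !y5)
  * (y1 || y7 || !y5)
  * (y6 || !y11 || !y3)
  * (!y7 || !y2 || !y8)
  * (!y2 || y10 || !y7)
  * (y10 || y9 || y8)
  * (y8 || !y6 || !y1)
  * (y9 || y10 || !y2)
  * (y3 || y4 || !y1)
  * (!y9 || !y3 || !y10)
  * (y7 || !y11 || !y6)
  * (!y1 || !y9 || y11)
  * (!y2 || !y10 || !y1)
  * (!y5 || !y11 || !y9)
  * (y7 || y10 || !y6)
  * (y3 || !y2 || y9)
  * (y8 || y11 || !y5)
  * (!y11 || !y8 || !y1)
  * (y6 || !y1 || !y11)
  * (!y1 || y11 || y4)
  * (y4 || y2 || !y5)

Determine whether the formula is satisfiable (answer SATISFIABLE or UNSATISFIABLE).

SATISFIABLE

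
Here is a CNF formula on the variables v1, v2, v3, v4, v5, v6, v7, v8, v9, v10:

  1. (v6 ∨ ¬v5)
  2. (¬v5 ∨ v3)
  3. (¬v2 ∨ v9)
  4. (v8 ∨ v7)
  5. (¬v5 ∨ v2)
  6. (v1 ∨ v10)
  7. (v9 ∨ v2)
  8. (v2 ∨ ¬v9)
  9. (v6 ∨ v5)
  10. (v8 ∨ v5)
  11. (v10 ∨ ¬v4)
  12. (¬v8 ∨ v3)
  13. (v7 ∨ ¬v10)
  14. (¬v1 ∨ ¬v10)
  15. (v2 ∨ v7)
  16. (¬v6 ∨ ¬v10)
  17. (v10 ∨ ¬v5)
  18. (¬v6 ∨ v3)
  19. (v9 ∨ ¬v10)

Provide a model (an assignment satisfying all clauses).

v3 occurs only positively in the remaining clauses — set v3 = True.
Pure literal: v4 appears only negated; assign v4 = False.
Try v1 = True.
  then v10 is forced to False.
  then v5 is forced to False.
  then v6 is forced to True.
  then v8 is forced to True.
For the remaining variables, v2 = True, v7 = True, v9 = True works.

v1=True, v2=True, v3=True, v4=False, v5=False, v6=True, v7=True, v8=True, v9=True, v10=False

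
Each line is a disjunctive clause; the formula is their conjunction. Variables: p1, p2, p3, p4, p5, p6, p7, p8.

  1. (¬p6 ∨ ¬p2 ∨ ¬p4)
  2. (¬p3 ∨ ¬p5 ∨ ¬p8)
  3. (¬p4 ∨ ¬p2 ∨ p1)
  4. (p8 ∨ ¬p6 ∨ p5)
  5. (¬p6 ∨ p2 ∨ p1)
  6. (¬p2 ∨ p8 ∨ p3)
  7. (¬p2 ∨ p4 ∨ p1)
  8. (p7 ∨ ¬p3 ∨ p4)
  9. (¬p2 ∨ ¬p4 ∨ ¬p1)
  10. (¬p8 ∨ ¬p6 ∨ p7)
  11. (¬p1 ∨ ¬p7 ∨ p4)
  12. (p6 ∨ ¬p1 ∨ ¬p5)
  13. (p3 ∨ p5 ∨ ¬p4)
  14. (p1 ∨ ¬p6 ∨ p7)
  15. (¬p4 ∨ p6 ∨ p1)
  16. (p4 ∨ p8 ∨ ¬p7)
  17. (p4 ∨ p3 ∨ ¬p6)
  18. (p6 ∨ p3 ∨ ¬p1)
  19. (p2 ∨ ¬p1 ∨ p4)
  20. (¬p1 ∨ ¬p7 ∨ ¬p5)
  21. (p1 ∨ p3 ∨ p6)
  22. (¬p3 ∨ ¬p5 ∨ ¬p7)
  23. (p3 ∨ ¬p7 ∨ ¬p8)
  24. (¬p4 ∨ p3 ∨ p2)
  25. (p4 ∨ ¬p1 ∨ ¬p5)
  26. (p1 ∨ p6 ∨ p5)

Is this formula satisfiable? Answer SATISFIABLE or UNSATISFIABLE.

SATISFIABLE

Set p1 = True and propagate.
Set p2 = False and propagate.
  then p4 is forced to True.
  then p3 is forced to True.
Branch on p5: take p5 = False.
For the remaining variables, p6 = False, p7 = False, p8 = False works.
Every clause has at least one true literal under this assignment.
So p1=True  p2=False  p3=True  p4=True  p5=False  p6=False  p7=False  p8=False is a satisfying assignment.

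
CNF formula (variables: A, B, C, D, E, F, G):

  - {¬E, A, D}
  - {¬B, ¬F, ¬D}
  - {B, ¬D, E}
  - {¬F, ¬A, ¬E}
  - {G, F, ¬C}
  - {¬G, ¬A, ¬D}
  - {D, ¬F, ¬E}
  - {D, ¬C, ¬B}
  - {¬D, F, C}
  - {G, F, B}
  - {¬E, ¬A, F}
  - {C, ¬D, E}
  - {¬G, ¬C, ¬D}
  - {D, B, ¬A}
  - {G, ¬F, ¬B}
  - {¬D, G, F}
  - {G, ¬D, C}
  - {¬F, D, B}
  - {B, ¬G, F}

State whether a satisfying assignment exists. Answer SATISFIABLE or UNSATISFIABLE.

Set A = False and propagate.
Branch on B: take B = True.
The remaining clauses are satisfied by C = False, D = False, E = False, F = False, G = True.
So A = F  B = T  C = F  D = F  E = F  F = F  G = T is a satisfying assignment.

SATISFIABLE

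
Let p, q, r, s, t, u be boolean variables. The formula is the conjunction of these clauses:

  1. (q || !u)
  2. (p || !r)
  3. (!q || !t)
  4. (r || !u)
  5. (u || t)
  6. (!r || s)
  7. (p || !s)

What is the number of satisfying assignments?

Satisfying assignments:
  p=0 q=0 r=0 s=0 t=1 u=0
  p=1 q=0 r=0 s=0 t=1 u=0
  p=1 q=0 r=0 s=1 t=1 u=0
  p=1 q=0 r=1 s=1 t=1 u=0
  p=1 q=1 r=1 s=1 t=0 u=1
That's 5 in total.

5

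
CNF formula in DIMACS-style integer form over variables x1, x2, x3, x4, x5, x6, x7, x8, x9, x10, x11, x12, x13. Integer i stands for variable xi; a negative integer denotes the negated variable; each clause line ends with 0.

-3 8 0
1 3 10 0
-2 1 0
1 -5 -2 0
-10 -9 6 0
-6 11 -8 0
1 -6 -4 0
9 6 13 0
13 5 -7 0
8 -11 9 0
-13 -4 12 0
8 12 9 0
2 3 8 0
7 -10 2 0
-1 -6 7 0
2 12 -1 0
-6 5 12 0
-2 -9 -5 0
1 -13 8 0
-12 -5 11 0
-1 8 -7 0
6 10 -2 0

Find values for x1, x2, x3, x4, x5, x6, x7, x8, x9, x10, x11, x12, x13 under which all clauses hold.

x1 = 0, x2 = 0, x3 = 1, x4 = 0, x5 = 1, x6 = 0, x7 = 1, x8 = 1, x9 = 0, x10 = 0, x11 = 0, x12 = 0, x13 = 1

x4 occurs only negated in the remaining clauses — set x4 = False.
Set x1 = False and propagate.
  then x2 is forced to False.
Try x3 = True.
  then x8 is forced to True.
Try x5 = True.
For the remaining variables, x6 = False, x7 = True, x9 = False, x10 = False, x11 = False, x12 = False, x13 = True works.
Every clause has at least one true literal under this assignment.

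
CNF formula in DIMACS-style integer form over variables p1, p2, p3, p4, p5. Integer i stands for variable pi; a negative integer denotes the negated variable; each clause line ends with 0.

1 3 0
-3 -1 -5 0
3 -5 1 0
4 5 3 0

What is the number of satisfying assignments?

18

Case analysis on p3 and p1:
  p3=T, p1=T: remaining (p2,p4,p5) ∈ {(F,F,F); (F,T,F); (T,F,F); (T,T,F)} — 4.
  p3=T, p1=F: p2, p4, p5 free → 2^3 = 8.
  p3=F, p1=T: p2 free; 3 ways for (p4,p5) × 2^1 = 6.
  p3=F, p1=F: a clause becomes empty — 0.
Total: 4 + 8 + 6 + 0 = 18.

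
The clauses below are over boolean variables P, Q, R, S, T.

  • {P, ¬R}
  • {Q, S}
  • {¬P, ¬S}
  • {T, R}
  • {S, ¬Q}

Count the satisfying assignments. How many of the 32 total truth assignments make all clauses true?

Satisfying assignments:
  P=0 Q=0 R=0 S=1 T=1
  P=0 Q=1 R=0 S=1 T=1
That's 2 in total.

2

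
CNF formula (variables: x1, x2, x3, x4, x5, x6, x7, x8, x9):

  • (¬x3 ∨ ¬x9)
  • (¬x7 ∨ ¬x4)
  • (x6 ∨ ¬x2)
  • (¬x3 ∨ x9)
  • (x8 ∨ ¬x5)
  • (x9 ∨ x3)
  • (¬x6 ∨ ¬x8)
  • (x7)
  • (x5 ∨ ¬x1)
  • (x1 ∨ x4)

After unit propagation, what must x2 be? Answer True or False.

(x7) is a unit clause: x7 = True.
In (¬x7 ∨ ¬x4), ¬x7 is now false; ¬x4 must hold, so x4 = False.
From (x1 ∨ x4) and x4 = False: x1 = True.
(¬x1 ∨ x5): since x1 = True, the clause reduces to (x5). x5 = True.
(x8 ∨ ¬x5): since x5 = True, the clause reduces to (x8). x8 = True.
(¬x8 ∨ ¬x6): since x8 = True, the clause reduces to (¬x6). x6 = False.
(¬x2 ∨ x6): since x6 = False, the clause reduces to (¬x2). x2 = False.

False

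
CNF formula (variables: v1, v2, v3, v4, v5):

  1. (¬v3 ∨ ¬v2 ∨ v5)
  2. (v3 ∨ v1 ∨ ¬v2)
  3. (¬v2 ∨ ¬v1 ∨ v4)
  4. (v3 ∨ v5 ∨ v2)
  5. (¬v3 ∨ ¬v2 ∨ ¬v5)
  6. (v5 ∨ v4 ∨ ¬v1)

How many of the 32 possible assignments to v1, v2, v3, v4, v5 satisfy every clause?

Case analysis on v2 and v3:
  v2=T, v3=T: a clause becomes empty — 0.
  v2=T, v3=F: remaining (v1,v4,v5) ∈ {(T,T,F); (T,T,T)} — 2.
  v2=F, v3=T: 7 of the 8 assignments to (v1,v4,v5) work.
  v2=F, v3=F: remaining (v1,v4,v5) ∈ {(F,F,T); (F,T,T); (T,F,T); (T,T,T)} — 4.
Total: 0 + 2 + 7 + 4 = 13.

13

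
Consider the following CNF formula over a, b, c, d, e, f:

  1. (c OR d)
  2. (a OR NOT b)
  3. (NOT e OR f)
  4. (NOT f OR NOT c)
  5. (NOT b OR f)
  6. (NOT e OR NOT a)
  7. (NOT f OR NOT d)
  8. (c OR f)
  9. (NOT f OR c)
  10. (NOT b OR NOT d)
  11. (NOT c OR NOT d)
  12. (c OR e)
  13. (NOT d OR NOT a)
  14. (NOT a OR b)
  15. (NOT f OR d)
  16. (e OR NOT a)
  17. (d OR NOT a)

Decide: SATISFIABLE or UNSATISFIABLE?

SATISFIABLE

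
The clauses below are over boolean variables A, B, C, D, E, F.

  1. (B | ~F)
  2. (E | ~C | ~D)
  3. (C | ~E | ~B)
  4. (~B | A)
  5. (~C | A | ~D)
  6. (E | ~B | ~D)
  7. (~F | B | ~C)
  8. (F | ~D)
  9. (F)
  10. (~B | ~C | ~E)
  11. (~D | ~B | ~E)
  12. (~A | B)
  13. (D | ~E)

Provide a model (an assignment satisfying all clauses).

A = True, B = True, C = True, D = False, E = False, F = True

The clause (F) is unit: F must be True.
The clause (B) is unit: B must be True.
(A) is a unit clause, so A = True.
Set C = True and propagate.
  then E is forced to False.
  then D is forced to False.
Every clause has at least one true literal under this assignment.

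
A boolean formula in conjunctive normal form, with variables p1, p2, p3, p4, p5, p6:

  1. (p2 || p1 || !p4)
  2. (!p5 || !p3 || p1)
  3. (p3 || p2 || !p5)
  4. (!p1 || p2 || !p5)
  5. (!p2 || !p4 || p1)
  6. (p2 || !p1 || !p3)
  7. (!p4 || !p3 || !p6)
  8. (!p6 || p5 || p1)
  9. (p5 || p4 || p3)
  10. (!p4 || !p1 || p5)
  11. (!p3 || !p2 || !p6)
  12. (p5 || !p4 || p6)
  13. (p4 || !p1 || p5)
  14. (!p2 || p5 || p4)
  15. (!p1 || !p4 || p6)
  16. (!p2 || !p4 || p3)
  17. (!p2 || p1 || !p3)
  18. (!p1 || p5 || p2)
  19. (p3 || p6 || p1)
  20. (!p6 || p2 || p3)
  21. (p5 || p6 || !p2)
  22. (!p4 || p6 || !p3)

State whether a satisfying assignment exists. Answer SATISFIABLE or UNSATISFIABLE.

Branch on p1: take p1 = False.
Branch on p2: take p2 = True.
  then p4 is forced to False.
  then p5 is forced to True.
  then p3 is forced to False.
  then p6 is forced to True.
Every clause has at least one true literal under this assignment.
So p1 = F, p2 = T, p3 = F, p4 = F, p5 = T, p6 = T is a satisfying assignment.

SATISFIABLE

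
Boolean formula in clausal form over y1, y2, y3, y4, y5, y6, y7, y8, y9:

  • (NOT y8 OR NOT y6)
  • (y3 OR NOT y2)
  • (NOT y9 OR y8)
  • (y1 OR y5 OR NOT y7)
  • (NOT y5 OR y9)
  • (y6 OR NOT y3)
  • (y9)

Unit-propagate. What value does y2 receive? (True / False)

False

Unit clause (y9) sets y9 = True.
From (NOT y9 OR y8) and y9 = True: y8 = True.
From (NOT y8 OR NOT y6) and y8 = True: y6 = False.
In (y6 OR NOT y3), y6 is now false; NOT y3 must hold, so y3 = False.
In (y3 OR NOT y2), y3 is now false; NOT y2 must hold, so y2 = False.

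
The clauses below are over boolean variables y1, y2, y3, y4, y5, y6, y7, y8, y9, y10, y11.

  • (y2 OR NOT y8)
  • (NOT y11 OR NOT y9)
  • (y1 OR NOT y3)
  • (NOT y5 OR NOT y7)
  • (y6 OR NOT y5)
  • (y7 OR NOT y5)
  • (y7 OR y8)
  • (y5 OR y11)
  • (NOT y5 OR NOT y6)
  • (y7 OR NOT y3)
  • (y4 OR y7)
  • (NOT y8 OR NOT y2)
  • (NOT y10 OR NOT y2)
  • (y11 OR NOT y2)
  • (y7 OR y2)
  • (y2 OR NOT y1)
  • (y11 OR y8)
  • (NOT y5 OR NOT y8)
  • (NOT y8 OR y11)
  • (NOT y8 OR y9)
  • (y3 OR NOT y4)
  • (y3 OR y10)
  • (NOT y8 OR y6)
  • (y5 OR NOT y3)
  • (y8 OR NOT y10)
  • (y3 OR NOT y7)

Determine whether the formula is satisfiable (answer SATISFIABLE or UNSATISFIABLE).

UNSATISFIABLE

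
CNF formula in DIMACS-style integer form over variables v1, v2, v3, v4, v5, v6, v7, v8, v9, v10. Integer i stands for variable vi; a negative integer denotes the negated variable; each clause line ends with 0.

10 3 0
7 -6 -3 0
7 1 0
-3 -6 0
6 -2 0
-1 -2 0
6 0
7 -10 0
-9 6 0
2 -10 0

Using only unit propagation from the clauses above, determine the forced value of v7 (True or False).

Unit clause (v6) sets v6 = True.
In (~v3 \/ ~v6), ~v6 is now false; ~v3 must hold, so v3 = False.
(v10 \/ v3) with v3 = False leaves only v10, so v10 = True.
(~v10 \/ v7): since v10 = True, the clause reduces to (v7). v7 = True.

True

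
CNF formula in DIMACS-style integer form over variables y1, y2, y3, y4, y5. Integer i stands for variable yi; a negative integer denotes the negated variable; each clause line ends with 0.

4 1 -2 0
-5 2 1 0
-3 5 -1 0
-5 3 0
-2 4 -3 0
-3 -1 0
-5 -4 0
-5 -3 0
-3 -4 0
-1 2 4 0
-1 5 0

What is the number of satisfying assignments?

4

The models are:
  y1=F y2=F y3=F y4=F y5=F
  y1=F y2=F y3=F y4=T y5=F
  y1=F y2=F y3=T y4=F y5=F
  y1=F y2=T y3=F y4=T y5=F
Count: 4.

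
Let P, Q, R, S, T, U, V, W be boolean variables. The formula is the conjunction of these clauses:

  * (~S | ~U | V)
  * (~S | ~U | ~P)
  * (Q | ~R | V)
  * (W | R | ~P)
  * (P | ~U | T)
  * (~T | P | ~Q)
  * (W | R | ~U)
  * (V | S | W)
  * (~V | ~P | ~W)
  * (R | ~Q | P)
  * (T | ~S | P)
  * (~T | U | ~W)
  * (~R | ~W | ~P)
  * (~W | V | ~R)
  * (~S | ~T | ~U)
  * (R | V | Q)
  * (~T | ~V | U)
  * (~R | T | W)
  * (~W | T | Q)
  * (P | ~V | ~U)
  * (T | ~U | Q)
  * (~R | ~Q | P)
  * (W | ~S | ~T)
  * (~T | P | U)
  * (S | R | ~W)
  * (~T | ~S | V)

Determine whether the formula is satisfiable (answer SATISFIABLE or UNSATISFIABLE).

Try P = True.
Set Q = True and propagate.
Try R = True.
  then W is forced to False.
  then T is forced to True.
  then S is forced to False.
  then V is forced to True.
  then U is forced to True.
So P=True, Q=True, R=True, S=False, T=True, U=True, V=True, W=False is a satisfying assignment.

SATISFIABLE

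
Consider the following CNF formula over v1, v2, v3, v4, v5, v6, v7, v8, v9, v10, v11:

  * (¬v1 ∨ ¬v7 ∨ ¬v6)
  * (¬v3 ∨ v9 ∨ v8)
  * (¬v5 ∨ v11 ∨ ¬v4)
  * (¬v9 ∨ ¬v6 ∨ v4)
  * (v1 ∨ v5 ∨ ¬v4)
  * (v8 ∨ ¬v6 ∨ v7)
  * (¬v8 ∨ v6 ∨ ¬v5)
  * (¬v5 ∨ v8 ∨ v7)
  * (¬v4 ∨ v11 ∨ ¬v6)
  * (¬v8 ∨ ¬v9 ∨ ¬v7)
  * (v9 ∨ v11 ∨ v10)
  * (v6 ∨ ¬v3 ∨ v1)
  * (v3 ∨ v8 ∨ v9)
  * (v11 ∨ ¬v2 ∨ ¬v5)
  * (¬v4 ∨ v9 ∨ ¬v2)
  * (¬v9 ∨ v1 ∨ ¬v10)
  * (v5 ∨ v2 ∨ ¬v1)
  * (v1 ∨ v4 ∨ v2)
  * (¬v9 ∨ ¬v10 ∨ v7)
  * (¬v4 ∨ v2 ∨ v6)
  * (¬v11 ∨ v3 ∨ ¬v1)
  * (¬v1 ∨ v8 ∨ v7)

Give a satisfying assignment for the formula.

v1=T, v2=T, v3=T, v4=F, v5=F, v6=F, v7=T, v8=F, v9=T, v10=F, v11=T

Branch on v1: take v1 = True.
The remaining clauses are satisfied by v2 = True, v3 = True, v4 = False, v5 = False, v6 = False, v7 = True, v8 = False, v9 = True, v10 = False, v11 = True.
Every clause has at least one true literal under this assignment.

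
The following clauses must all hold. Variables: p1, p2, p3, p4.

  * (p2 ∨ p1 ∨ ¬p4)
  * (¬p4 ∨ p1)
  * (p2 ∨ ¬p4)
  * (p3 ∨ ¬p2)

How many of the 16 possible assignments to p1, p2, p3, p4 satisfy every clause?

7

Case analysis on p2 and p4:
  p2=1, p4=1: remaining (p1,p3) ∈ {(1,1)} — 1.
  p2=1, p4=0: remaining (p1,p3) ∈ {(0,1); (1,1)} — 2.
  p2=0, p4=1: a clause becomes empty — 0.
  p2=0, p4=0: remaining (p1,p3) ∈ {(0,0); (0,1); (1,0); (1,1)} — 4.
Total: 1 + 2 + 0 + 4 = 7.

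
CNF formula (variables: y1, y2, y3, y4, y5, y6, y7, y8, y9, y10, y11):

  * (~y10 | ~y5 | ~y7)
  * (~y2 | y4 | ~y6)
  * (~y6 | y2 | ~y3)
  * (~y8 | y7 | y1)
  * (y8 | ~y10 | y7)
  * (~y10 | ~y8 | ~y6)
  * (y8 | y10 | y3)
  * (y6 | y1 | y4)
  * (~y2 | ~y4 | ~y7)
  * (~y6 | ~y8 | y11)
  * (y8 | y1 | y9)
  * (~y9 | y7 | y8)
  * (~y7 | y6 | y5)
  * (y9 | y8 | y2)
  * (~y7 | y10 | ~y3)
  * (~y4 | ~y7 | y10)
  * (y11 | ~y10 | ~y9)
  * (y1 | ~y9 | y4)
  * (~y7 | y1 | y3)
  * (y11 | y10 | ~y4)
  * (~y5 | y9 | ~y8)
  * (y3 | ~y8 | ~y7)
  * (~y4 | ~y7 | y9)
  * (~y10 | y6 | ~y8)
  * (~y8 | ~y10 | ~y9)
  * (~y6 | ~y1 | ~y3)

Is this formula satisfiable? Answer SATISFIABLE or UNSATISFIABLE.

y11 occurs only positively in the remaining clauses — set y11 = True.
Set y1 = True and propagate.
For the remaining variables, y2 = False, y3 = False, y4 = False, y5 = False, y6 = True, y7 = True, y8 = False, y9 = True, y10 = True works.
Every clause has at least one true literal under this assignment.
So y1=True, y2=False, y3=False, y4=False, y5=False, y6=True, y7=True, y8=False, y9=True, y10=True, y11=True is a satisfying assignment.

SATISFIABLE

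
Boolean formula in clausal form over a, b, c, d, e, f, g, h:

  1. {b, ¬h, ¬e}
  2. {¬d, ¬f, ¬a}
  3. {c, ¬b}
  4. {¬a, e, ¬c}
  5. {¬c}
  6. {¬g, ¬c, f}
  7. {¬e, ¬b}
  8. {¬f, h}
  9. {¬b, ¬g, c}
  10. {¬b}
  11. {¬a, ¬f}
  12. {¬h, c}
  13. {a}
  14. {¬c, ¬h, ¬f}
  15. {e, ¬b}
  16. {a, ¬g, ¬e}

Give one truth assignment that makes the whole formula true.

a=True  b=False  c=False  d=False  e=False  f=False  g=True  h=False

Check each clause:
  1. {b, ¬h, ¬e} — ¬h is true.
  2. {¬d, ¬f, ¬a} — ¬f is true.
  3. {c, ¬b} — ¬b is true.
  4. {e, ¬a, ¬c} — ¬c is true.
  5. {¬c} — ¬c is true.
  6. {f, ¬c, ¬g} — ¬c is true.
  7. {¬e, ¬b} — ¬e is true.
  8. {¬f, h} — ¬f is true.
  9. {c, ¬g, ¬b} — ¬b is true.
  10. {¬b} — ¬b is true.
  11. {¬a, ¬f} — ¬f is true.
  12. {¬h, c} — ¬h is true.
  13. {a} — a is true.
  14. {¬c, ¬f, ¬h} — ¬h is true.
  15. {¬b, e} — ¬b is true.
  16. {¬g, ¬e, a} — a is true.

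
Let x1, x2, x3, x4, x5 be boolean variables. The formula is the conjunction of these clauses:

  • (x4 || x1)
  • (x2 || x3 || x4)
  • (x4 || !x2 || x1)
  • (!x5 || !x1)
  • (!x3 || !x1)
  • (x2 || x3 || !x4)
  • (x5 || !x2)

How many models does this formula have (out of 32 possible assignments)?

4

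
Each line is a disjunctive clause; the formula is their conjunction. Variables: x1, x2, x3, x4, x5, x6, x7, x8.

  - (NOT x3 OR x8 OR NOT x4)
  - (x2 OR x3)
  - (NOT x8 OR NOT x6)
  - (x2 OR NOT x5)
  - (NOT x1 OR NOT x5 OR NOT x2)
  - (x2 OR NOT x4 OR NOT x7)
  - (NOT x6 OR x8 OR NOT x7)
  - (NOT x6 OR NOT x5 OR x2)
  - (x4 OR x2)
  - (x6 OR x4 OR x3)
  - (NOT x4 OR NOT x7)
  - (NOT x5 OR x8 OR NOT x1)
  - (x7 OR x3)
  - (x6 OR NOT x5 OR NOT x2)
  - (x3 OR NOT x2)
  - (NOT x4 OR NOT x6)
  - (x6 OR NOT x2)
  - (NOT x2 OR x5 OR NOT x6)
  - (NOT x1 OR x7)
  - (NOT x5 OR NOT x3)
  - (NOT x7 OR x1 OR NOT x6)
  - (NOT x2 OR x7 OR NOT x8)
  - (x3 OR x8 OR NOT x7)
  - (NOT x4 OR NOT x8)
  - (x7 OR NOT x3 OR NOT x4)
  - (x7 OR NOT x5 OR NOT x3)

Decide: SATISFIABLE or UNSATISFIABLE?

x2 = True:
  propagation gives x3=True, x6=True, x8=False, x4=False; an empty clause results — contradiction.
x2 = False:
  propagation gives x3=True, x5=False, x4=True, x8=True; an empty clause results — contradiction.
Every branch closes, so no satisfying assignment exists.

UNSATISFIABLE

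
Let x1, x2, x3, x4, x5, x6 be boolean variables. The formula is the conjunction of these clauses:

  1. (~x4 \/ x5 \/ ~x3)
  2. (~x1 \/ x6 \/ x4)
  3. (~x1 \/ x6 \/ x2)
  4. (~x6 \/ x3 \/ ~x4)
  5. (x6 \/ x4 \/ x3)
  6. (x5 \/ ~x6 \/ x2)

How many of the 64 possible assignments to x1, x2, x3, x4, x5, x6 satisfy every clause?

Split on x6, then x4.
  x6=T, x4=T: remaining (x1,x2,x3,x5) ∈ {(F,F,T,T); (F,T,T,T); (T,F,T,T); (T,T,T,T)} — 4.
  x6=T, x4=F: x1, x3 free; 3 ways for (x2,x5) × 2^2 = 12.
  x6=F, x4=T: 9 of the 16 assignments to (x1,x2,x3,x5) work.
  x6=F, x4=F: remaining (x1,x2,x3,x5) ∈ {(F,F,T,F); (F,F,T,T); (F,T,T,F); (F,T,T,T)} — 4.
Total: 4 + 12 + 9 + 4 = 29.

29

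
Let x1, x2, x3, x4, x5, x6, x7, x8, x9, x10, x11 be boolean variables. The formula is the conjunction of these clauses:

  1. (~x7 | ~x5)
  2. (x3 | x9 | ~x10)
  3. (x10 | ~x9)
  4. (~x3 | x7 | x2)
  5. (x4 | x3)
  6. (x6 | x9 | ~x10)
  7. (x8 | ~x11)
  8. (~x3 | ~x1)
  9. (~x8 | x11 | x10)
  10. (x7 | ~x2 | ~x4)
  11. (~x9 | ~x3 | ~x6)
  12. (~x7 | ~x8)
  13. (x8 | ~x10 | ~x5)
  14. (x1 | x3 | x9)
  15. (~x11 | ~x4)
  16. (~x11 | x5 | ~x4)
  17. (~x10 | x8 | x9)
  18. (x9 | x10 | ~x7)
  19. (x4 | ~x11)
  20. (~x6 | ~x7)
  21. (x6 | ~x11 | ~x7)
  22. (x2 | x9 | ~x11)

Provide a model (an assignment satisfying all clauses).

x1 = False, x2 = True, x3 = False, x4 = True, x5 = False, x6 = False, x7 = True, x8 = False, x9 = True, x10 = True, x11 = False

Check each clause:
  1. (~x5 | ~x7) — ~x5 is true.
  2. (x9 | ~x10 | x3) — x9 is true.
  3. (x10 | ~x9) — x10 is true.
  4. (x7 | x2 | ~x3) — x2 is true.
  5. (x3 | x4) — x4 is true.
  6. (x6 | x9 | ~x10) — x9 is true.
  7. (x8 | ~x11) — ~x11 is true.
  8. (~x1 | ~x3) — ~x3 is true.
  9. (x10 | ~x8 | x11) — ~x8 is true.
  10. (x7 | ~x4 | ~x2) — x7 is true.
  11. (~x9 | ~x3 | ~x6) — ~x6 is true.
  12. (~x8 | ~x7) — ~x8 is true.
  13. (~x10 | ~x5 | x8) — ~x5 is true.
  14. (x3 | x9 | x1) — x9 is true.
  15. (~x4 | ~x11) — ~x11 is true.
  16. (x5 | ~x4 | ~x11) — ~x11 is true.
  17. (x9 | x8 | ~x10) — x9 is true.
  18. (~x7 | x9 | x10) — x9 is true.
  19. (~x11 | x4) — x4 is true.
  20. (~x6 | ~x7) — ~x6 is true.
  21. (~x11 | ~x7 | x6) — ~x11 is true.
  22. (~x11 | x2 | x9) — x9 is true.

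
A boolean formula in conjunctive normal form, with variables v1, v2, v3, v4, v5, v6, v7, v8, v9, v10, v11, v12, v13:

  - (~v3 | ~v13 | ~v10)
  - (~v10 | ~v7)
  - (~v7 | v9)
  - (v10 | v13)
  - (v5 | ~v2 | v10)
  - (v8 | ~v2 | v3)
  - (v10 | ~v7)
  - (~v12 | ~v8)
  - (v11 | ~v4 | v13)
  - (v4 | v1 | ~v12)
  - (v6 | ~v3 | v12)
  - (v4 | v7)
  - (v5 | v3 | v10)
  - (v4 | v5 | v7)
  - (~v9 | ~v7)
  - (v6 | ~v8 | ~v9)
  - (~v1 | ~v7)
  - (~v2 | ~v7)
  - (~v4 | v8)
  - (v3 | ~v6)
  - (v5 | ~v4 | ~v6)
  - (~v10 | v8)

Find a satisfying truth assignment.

v1=False, v2=False, v3=False, v4=True, v5=False, v6=False, v7=False, v8=True, v9=False, v10=True, v11=False, v12=False, v13=True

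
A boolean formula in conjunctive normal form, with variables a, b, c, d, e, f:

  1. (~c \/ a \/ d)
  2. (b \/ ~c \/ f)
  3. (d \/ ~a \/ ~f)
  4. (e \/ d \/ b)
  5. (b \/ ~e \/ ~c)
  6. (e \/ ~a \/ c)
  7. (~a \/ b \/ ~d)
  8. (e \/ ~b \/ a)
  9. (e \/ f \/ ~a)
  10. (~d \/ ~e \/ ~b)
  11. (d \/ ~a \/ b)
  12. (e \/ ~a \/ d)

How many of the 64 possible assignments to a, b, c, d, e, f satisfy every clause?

12

Case analysis on a and b:
  a=T, b=T: remaining (c,d,e,f) ∈ {(F,F,T,F); (T,F,T,F); (T,T,F,T)} — 3.
  a=T, b=F: a clause becomes empty — 0.
  a=F, b=T: remaining (c,d,e,f) ∈ {(F,F,T,F); (F,F,T,T)} — 2.
  a=F, b=F: 7 of the 16 assignments to (c,d,e,f) work.
Total: 3 + 0 + 2 + 7 = 12.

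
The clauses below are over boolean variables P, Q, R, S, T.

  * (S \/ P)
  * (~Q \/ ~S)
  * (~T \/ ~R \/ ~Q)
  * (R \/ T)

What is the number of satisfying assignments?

11

Split on Q, then R.
  Q=T, R=T: remaining (P,S,T) ∈ {(T,F,F)} — 1.
  Q=T, R=F: remaining (P,S,T) ∈ {(T,F,T)} — 1.
  Q=F, R=T: T free; 3 ways for (P,S) × 2^1 = 6.
  Q=F, R=F: remaining (P,S,T) ∈ {(F,T,T); (T,F,T); (T,T,T)} — 3.
Total: 1 + 1 + 6 + 3 = 11.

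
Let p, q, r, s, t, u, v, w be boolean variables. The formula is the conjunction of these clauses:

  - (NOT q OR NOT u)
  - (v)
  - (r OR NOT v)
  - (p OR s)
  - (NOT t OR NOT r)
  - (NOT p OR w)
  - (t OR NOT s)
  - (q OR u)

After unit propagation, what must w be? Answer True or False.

True

(v) is a unit clause: v = True.
(NOT v OR r): since v = True, the clause reduces to (r). r = True.
From (NOT r OR NOT t) and r = True: t = False.
From (t OR NOT s) and t = False: s = False.
In (s OR p), s is now false; p must hold, so p = True.
(NOT p OR w): since p = True, the clause reduces to (w). w = True.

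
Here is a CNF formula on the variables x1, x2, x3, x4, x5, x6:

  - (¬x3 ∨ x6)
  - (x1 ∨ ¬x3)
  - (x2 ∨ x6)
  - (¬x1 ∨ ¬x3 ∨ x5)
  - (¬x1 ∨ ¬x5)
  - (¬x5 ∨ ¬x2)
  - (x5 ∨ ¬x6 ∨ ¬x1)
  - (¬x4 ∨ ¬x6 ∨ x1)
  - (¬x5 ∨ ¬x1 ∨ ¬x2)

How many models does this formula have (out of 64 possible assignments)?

The models are:
  x1=0 x2=0 x3=0 x4=0 x5=0 x6=1
  x1=0 x2=0 x3=0 x4=0 x5=1 x6=1
  x1=0 x2=1 x3=0 x4=0 x5=0 x6=0
  x1=0 x2=1 x3=0 x4=0 x5=0 x6=1
  x1=0 x2=1 x3=0 x4=1 x5=0 x6=0
  x1=1 x2=1 x3=0 x4=0 x5=0 x6=0
  x1=1 x2=1 x3=0 x4=1 x5=0 x6=0
Count: 7.

7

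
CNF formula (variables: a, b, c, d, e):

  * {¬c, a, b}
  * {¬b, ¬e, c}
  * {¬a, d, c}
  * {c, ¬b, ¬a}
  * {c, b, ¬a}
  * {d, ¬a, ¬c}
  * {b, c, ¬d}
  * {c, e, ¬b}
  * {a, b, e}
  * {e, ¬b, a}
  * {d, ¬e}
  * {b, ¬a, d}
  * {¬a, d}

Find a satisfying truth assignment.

a=1, b=0, c=1, d=1, e=1

Try a = True.
  then d is forced to True.
Try b = False.
  then c is forced to True.
e is now unconstrained; take e = True.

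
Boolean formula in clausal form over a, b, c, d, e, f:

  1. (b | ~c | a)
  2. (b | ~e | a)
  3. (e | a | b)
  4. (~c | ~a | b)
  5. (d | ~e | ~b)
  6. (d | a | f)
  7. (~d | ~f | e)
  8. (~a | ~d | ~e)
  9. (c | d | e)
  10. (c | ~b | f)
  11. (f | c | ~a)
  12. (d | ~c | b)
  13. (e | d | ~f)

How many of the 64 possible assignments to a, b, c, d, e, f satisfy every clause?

7

Satisfying assignments:
  a=0 b=1 c=0 d=1 e=1 f=1
  a=0 b=1 c=1 d=1 e=0 f=0
  a=0 b=1 c=1 d=1 e=1 f=0
  a=0 b=1 c=1 d=1 e=1 f=1
  a=1 b=0 c=0 d=0 e=1 f=1
  a=1 b=1 c=1 d=0 e=0 f=0
  a=1 b=1 c=1 d=1 e=0 f=0
Count: 7.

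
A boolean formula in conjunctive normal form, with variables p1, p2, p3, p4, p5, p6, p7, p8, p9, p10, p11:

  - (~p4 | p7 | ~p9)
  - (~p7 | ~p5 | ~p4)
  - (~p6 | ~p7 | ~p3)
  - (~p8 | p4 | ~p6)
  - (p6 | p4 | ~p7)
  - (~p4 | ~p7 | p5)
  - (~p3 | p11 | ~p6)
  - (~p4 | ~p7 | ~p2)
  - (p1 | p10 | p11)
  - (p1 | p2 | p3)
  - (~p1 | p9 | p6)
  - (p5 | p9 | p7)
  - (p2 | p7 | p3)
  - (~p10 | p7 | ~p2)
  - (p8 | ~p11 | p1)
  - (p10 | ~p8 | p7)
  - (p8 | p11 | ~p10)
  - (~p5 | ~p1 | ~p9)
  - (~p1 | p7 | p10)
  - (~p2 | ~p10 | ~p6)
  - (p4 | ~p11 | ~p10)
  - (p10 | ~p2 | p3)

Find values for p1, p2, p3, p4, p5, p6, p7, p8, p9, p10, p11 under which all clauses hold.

p1=0, p2=0, p3=1, p4=1, p5=1, p6=1, p7=0, p8=1, p9=0, p10=1, p11=1

Check each clause:
  1. (p7 | ~p4 | ~p9) — ~p9 is true.
  2. (~p4 | ~p5 | ~p7) — ~p7 is true.
  3. (~p7 | ~p6 | ~p3) — ~p7 is true.
  4. (~p6 | p4 | ~p8) — p4 is true.
  5. (p6 | p4 | ~p7) — ~p7 is true.
  6. (p5 | ~p7 | ~p4) — ~p7 is true.
  7. (~p6 | ~p3 | p11) — p11 is true.
  8. (~p7 | ~p4 | ~p2) — ~p7 is true.
  9. (p10 | p11 | p1) — p10 is true.
  10. (p1 | p2 | p3) — p3 is true.
  11. (p9 | p6 | ~p1) — p6 is true.
  12. (p5 | p7 | p9) — p5 is true.
  13. (p3 | p7 | p2) — p3 is true.
  14. (~p2 | ~p10 | p7) — ~p2 is true.
  15. (p8 | ~p11 | p1) — p8 is true.
  16. (p10 | p7 | ~p8) — p10 is true.
  17. (p8 | p11 | ~p10) — p8 is true.
  18. (~p5 | ~p1 | ~p9) — ~p1 is true.
  19. (p7 | p10 | ~p1) — p10 is true.
  20. (~p2 | ~p6 | ~p10) — ~p2 is true.
  21. (~p10 | p4 | ~p11) — p4 is true.
  22. (~p2 | p3 | p10) — p10 is true.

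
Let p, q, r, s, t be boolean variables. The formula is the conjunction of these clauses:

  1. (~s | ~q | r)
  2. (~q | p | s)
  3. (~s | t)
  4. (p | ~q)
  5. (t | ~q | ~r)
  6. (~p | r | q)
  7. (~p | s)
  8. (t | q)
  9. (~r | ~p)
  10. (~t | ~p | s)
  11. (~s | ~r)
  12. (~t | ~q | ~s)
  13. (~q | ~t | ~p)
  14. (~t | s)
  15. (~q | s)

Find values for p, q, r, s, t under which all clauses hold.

p=False, q=False, r=False, s=True, t=True

Branch on p: take p = False.
  then q is forced to False.
  then t is forced to True.
  then s is forced to True.
  then r is forced to False.
Every clause has at least one true literal under this assignment.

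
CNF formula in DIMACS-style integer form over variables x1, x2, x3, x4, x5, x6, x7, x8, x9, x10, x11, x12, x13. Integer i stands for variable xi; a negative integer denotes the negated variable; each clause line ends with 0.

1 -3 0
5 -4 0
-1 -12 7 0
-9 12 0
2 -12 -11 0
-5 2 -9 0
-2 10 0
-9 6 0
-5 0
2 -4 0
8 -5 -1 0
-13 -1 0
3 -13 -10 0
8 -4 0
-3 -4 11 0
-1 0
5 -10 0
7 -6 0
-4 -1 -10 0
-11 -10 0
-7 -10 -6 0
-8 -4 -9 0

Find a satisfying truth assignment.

x1=False, x2=False, x3=False, x4=False, x5=False, x6=False, x7=False, x8=False, x9=False, x10=False, x11=False, x12=False, x13=True

Unit propagation: (~x5) forces x5 = False.
The clause (~x4) is unit: x4 must be False.
The clause (~x1) is unit: x1 must be False.
The clause (~x3) is unit: x3 must be False.
The clause (~x10) is unit: x10 must be False.
The clause (~x2) is unit: x2 must be False.
x9 occurs only negated in the remaining clauses — set x9 = False.
x11 occurs only negated in the remaining clauses — set x11 = False.
Try x6 = False.
x7, x8, x12, x13 are now unconstrained; take x7 = False, x8 = False, x12 = False, x13 = True.
Every clause has at least one true literal under this assignment.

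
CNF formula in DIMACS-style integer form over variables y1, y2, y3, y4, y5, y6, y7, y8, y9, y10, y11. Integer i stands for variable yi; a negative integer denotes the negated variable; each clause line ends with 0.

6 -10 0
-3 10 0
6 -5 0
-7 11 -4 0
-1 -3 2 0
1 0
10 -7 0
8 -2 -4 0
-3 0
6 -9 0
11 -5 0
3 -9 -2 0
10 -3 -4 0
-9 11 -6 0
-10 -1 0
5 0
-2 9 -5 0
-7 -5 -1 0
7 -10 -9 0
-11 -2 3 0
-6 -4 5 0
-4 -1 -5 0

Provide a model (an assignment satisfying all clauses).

y1=T, y2=F, y3=F, y4=F, y5=T, y6=T, y7=F, y8=F, y9=F, y10=F, y11=T

(y1) is a unit clause, so y1 = True.
Unit propagation: (¬y3) forces y3 = False.
The clause (¬y10) is unit: y10 must be False.
(¬y7) is a unit clause, so y7 = False.
Unit propagation: (y5) forces y5 = True.
Unit propagation: (y6) forces y6 = True.
The clause (y11) is unit: y11 must be True.
Unit propagation: (¬y2) forces y2 = False.
(¬y4) is a unit clause, so y4 = False.
y8, y9 are now unconstrained; take y8 = False, y9 = False.
Every clause has at least one true literal under this assignment.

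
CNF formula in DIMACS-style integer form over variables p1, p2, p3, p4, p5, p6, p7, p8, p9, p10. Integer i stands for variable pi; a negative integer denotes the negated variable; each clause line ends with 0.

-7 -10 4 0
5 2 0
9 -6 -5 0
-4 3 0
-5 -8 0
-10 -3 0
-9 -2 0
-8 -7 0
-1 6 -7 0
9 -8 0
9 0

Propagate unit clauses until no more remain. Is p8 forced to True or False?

False

(p9) stands alone — p9 = True.
(NOT p9 OR NOT p2) with p9 = True leaves only NOT p2, so p2 = False.
From (p2 OR p5) and p2 = False: p5 = True.
In (NOT p8 OR NOT p5), NOT p5 is now false; NOT p8 must hold, so p8 = False.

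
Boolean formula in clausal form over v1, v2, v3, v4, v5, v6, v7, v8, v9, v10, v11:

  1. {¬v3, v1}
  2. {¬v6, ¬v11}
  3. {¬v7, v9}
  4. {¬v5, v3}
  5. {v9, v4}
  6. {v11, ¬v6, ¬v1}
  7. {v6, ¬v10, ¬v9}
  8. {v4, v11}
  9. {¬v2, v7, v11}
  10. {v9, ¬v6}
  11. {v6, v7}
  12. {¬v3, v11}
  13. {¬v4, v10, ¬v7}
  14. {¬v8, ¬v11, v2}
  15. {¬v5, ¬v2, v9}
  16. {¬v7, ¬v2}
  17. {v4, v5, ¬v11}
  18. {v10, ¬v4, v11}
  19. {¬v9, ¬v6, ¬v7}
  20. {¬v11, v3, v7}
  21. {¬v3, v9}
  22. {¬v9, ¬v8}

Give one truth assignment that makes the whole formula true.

v1 = F, v2 = F, v3 = F, v4 = T, v5 = F, v6 = T, v7 = F, v8 = F, v9 = T, v10 = T, v11 = F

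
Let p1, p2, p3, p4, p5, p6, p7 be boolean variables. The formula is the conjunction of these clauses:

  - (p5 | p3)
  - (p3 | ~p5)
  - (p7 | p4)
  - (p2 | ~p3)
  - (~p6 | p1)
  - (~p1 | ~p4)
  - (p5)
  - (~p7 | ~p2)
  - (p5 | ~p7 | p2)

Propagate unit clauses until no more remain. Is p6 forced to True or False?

False

(p5) is a unit clause: p5 = True.
In (~p5 | p3), ~p5 is now false; p3 must hold, so p3 = True.
(~p3 | p2): since p3 = True, the clause reduces to (p2). p2 = True.
From (~p2 | ~p7) and p2 = True: p7 = False.
(p7 | p4) with p7 = False leaves only p4, so p4 = True.
(~p4 | ~p1): since p4 = True, the clause reduces to (~p1). p1 = False.
(p1 | ~p6): since p1 = False, the clause reduces to (~p6). p6 = False.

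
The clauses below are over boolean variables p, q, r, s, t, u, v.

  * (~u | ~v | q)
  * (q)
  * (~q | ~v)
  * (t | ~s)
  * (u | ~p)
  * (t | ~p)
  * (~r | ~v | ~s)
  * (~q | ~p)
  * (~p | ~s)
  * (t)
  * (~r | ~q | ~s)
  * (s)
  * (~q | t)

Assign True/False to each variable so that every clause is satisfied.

p=False, q=True, r=False, s=True, t=True, u=True, v=False

Unit propagation: (q) forces q = True.
Unit propagation: (~v) forces v = False.
(~p) is a unit clause, so p = False.
(t) is a unit clause, so t = True.
Unit propagation: (s) forces s = True.
(~r) is a unit clause, so r = False.
u is now unconstrained; take u = True.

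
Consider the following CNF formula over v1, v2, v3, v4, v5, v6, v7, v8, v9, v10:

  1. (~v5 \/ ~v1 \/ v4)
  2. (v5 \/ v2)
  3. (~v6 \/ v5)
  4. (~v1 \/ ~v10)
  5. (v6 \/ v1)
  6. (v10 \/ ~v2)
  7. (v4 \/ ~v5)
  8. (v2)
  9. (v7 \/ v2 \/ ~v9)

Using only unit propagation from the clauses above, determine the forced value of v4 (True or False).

(v2) stands alone — v2 = True.
In (~v2 \/ v10), ~v2 is now false; v10 must hold, so v10 = True.
(~v10 \/ ~v1): since v10 = True, the clause reduces to (~v1). v1 = False.
In (v1 \/ v6), v1 is now false; v6 must hold, so v6 = True.
From (~v6 \/ v5) and v6 = True: v5 = True.
From (v4 \/ ~v5) and v5 = True: v4 = True.

True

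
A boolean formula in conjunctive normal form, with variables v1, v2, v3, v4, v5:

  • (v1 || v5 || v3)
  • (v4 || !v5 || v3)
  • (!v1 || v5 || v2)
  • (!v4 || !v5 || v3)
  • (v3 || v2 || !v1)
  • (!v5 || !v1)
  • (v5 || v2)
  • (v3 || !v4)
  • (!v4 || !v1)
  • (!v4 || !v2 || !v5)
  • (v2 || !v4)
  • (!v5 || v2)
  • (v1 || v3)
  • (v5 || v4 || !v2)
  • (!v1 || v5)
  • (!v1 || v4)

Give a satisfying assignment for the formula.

v1=0, v2=1, v3=1, v4=0, v5=1

Check each clause:
  1. (v1 || v3 || v5) — v3 is true.
  2. (v4 || v3 || !v5) — v3 is true.
  3. (v2 || !v1 || v5) — v2 is true.
  4. (!v5 || !v4 || v3) — v3 is true.
  5. (!v1 || v2 || v3) — v2 is true.
  6. (!v1 || !v5) — !v1 is true.
  7. (v2 || v5) — v2 is true.
  8. (!v4 || v3) — v3 is true.
  9. (!v4 || !v1) — !v4 is true.
  10. (!v5 || !v4 || !v2) — !v4 is true.
  11. (!v4 || v2) — v2 is true.
  12. (!v5 || v2) — v2 is true.
  13. (v1 || v3) — v3 is true.
  14. (v4 || v5 || !v2) — v5 is true.
  15. (v5 || !v1) — v5 is true.
  16. (!v1 || v4) — !v1 is true.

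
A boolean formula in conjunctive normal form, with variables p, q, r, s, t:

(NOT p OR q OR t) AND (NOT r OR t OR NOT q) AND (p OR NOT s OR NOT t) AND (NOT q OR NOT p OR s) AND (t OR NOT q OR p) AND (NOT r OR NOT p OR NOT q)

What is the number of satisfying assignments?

14

Split on p, then q.
  p=1, q=1: remaining (r,s,t) ∈ {(0,1,0); (0,1,1)} — 2.
  p=1, q=0: remaining (r,s,t) ∈ {(0,0,1); (0,1,1); (1,0,1); (1,1,1)} — 4.
  p=0, q=1: remaining (r,s,t) ∈ {(0,0,1); (1,0,1)} — 2.
  p=0, q=0: r free; 3 ways for (s,t) × 2^1 = 6.
Total: 2 + 4 + 2 + 6 = 14.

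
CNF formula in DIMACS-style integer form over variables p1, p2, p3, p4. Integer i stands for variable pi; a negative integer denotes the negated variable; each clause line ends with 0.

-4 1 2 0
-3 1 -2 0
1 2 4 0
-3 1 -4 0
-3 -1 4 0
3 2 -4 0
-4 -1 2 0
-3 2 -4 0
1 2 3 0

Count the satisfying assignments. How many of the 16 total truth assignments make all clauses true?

Satisfying assignments:
  p1=F p2=T p3=F p4=F
  p1=F p2=T p3=F p4=T
  p1=T p2=F p3=F p4=F
  p1=T p2=T p3=F p4=F
  p1=T p2=T p3=F p4=T
  p1=T p2=T p3=T p4=T
That's 6 in total.

6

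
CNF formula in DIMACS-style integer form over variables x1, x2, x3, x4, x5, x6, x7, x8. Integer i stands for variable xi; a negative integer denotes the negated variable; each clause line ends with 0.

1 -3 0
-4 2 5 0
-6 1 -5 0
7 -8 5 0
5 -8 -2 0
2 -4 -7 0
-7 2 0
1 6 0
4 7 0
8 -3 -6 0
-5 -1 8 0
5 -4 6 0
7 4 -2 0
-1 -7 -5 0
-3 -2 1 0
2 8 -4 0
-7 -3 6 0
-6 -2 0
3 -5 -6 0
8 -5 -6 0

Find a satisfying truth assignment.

x1=True, x2=False, x3=True, x4=True, x5=True, x6=False, x7=False, x8=True

Set x1 = True and propagate.
Set x2 = False and propagate.
  then x7 is forced to False.
  then x4 is forced to True.
  then x5 is forced to True.
  then x8 is forced to True.
Set x3 = True and propagate.
x6 is now unconstrained; take x6 = False.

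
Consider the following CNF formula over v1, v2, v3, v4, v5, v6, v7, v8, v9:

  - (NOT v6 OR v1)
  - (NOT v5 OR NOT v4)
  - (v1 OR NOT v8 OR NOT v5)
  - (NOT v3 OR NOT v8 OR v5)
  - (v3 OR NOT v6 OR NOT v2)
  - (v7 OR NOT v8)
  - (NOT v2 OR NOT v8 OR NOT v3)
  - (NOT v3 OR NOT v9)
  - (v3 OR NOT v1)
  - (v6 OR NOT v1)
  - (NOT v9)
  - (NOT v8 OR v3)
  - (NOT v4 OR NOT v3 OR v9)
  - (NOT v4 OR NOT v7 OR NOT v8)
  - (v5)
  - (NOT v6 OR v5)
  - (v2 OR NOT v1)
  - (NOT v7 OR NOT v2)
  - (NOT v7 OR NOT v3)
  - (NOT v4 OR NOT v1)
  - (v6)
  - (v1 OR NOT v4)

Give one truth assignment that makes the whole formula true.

(NOT v9) is a unit clause, so v9 = False.
Unit propagation: (v5) forces v5 = True.
Unit propagation: (NOT v4) forces v4 = False.
(v6) is a unit clause, so v6 = True.
(v1) is a unit clause, so v1 = True.
(v3) is a unit clause, so v3 = True.
Unit propagation: (v2) forces v2 = True.
The clause (NOT v8) is unit: v8 must be False.
Unit propagation: (NOT v7) forces v7 = False.

v1=True  v2=True  v3=True  v4=False  v5=True  v6=True  v7=False  v8=False  v9=False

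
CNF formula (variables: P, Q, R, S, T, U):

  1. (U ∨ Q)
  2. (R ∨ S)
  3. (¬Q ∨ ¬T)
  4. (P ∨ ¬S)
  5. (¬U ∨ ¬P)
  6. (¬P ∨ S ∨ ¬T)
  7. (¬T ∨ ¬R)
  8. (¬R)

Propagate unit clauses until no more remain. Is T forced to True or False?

(¬R) is a unit clause: R = False.
(S ∨ R): since R = False, the clause reduces to (S). S = True.
In (P ∨ ¬S), ¬S is now false; P must hold, so P = True.
(¬P ∨ ¬U) with P = True leaves only ¬U, so U = False.
(U ∨ Q): since U = False, the clause reduces to (Q). Q = True.
From (¬T ∨ ¬Q) and Q = True: T = False.

False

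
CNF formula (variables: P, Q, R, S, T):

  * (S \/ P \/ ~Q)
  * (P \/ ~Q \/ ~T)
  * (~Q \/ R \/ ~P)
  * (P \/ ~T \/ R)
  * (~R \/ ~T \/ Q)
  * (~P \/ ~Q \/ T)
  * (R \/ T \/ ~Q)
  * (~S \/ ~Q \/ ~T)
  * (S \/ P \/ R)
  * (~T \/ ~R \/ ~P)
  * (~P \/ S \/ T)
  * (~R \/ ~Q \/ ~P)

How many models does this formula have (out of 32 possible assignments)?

The models are:
  P=F Q=F R=F S=T T=F
  P=F Q=F R=T S=F T=F
  P=F Q=F R=T S=T T=F
  P=F Q=T R=T S=T T=F
  P=T Q=F R=F S=F T=T
  P=T Q=F R=F S=T T=F
  P=T Q=F R=F S=T T=T
  P=T Q=F R=T S=T T=F
That's 8 in total.

8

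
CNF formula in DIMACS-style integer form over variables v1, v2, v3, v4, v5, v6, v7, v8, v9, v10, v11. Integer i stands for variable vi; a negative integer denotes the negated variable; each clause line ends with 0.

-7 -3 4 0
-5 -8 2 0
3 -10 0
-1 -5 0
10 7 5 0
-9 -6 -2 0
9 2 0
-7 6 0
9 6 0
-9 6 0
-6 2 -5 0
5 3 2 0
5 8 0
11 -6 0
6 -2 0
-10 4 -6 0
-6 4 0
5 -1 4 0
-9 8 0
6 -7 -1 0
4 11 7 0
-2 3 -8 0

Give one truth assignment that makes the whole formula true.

v1=False, v2=False, v3=True, v4=True, v5=False, v6=True, v7=True, v8=True, v9=True, v10=True, v11=True

Pure literal: v1 appears only negated; assign v1 = False.
Pure literal: v4 appears only positively; assign v4 = True.
Try v2 = False.
  then v9 is forced to True.
  then v6 is forced to True.
  then v5 is forced to False.
  then v3 is forced to True.
  then v8 is forced to True.
  then v11 is forced to True.
For the remaining variables, v7 = True, v10 = True works.
Every clause has at least one true literal under this assignment.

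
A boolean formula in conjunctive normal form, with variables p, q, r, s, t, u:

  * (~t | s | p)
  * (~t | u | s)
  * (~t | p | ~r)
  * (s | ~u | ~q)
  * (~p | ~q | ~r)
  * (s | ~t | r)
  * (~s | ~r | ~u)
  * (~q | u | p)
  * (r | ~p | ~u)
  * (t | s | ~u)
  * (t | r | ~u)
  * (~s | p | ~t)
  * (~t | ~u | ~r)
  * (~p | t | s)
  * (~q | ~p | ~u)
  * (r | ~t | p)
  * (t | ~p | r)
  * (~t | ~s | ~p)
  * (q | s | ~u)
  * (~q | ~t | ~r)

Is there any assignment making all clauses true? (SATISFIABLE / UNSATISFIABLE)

Try p = False.
Set q = False and propagate.
The remaining clauses are satisfied by r = False, s = True, t = False, u = False.
Every clause has at least one true literal under this assignment.
So p=F, q=F, r=F, s=T, t=F, u=F is a satisfying assignment.

SATISFIABLE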